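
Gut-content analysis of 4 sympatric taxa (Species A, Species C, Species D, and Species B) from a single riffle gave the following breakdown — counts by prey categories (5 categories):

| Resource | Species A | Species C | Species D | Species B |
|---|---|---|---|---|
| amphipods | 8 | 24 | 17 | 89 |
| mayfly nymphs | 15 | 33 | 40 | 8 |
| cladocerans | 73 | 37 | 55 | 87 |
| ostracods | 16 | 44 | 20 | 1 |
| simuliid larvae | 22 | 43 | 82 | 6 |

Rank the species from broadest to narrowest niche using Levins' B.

Species C > Species D > Species A > Species B

Proportions for Species A (n=134): 8/134=0.0597, 15/134=0.1119, 73/134=0.5448, 16/134=0.1194, 22/134=0.1642
Proportions for Species C (n=181): 24/181=0.1326, 33/181=0.1823, 37/181=0.2044, 44/181=0.2431, 43/181=0.2376
Proportions for Species D (n=214): 17/214=0.0794, 40/214=0.1869, 55/214=0.2570, 20/214=0.0935, 82/214=0.3832
Proportions for Species B (n=191): 89/191=0.4660, 8/191=0.0419, 87/191=0.4555, 1/191=0.0052, 6/191=0.0314
Σp_Aᵢ² = 0.0597² + 0.1119² + 0.5448² + 0.1194² + 0.1642² = 0.003564 + 0.012522 + 0.296807 + 0.014256 + 0.026962 = 0.354111
B_A = 1 / 0.354111 = 2.8240
Σp_Cᵢ² = 0.1326² + 0.1823² + 0.2044² + 0.2431² + 0.2376² = 0.017583 + 0.033233 + 0.041779 + 0.059098 + 0.056454 = 0.208147
B_C = 1 / 0.208147 = 4.8043
Σp_Dᵢ² = 0.0794² + 0.1869² + 0.2570² + 0.0935² + 0.3832² = 0.006304 + 0.034932 + 0.066049 + 0.008742 + 0.146842 = 0.262869
B_D = 1 / 0.262869 = 3.8042
Σp_Bᵢ² = 0.4660² + 0.0419² + 0.4555² + 0.0052² + 0.0314² = 0.217156 + 0.001756 + 0.207480 + 0.000027 + 0.000986 = 0.427405
B_B = 1 / 0.427405 = 2.3397
Ranking by B (broadest → narrowest): Species C (4.80) > Species D (3.80) > Species A (2.82) > Species B (2.34)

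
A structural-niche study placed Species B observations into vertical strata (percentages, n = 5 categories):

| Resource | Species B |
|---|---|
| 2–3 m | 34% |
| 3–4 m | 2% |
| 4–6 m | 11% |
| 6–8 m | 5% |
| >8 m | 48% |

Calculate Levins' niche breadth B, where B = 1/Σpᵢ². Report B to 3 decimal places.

Convert percentages to proportions (divide by 100).
Σpᵢ² = 0.34² + 0.02² + 0.11² + 0.05² + 0.48² = 0.1156 + 0.0004 + 0.0121 + 0.0025 + 0.2304 = 0.3610
B = 1 / 0.3610 = 2.77008

2.770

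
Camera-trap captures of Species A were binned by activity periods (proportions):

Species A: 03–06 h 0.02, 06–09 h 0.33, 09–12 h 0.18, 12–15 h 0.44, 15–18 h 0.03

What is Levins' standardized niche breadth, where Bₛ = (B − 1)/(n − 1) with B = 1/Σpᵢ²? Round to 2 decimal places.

0.49

Σpᵢ² = 0.02² + 0.33² + 0.18² + 0.44² + 0.03² = 0.0004 + 0.1089 + 0.0324 + 0.1936 + 0.0009 = 0.3362
B = 1 / 0.3362 = 2.9744
Bₛ = (B − 1)/(n − 1) = (2.9744 − 1)/(5 − 1) = 1.9744/4 = 0.4936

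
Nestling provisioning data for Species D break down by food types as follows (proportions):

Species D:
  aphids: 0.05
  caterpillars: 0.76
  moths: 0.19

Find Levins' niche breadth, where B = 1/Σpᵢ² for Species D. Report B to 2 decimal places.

1.62

Σpᵢ² = 0.05² + 0.76² + 0.19² = 0.0025 + 0.5776 + 0.0361 = 0.6162
B = 1 / 0.6162 = 1.6228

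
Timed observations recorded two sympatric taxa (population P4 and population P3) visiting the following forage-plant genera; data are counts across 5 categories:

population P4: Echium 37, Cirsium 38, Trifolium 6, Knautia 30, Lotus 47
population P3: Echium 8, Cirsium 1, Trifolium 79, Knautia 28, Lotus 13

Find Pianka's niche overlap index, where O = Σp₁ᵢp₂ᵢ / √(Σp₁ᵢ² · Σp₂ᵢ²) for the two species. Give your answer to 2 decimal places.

0.34

Proportions for population P4 (n=158): 37/158=0.2342, 38/158=0.2405, 6/158=0.0380, 30/158=0.1899, 47/158=0.2975
Proportions for population P3 (n=129): 8/129=0.0620, 1/129=0.0078, 79/129=0.6124, 28/129=0.2171, 13/129=0.1008
Σ p₁ᵢp₂ᵢ = 0.014520 + 0.001876 + 0.023271 + 0.041227 + 0.029988 = 0.110882
Σp_1ᵢ² = 0.2342² + 0.2405² + 0.0380² + 0.1899² + 0.2975² = 0.054850 + 0.057840 + 0.001444 + 0.036062 + 0.088506 = 0.238702
Σp_2ᵢ² = 0.0620² + 0.0078² + 0.6124² + 0.2171² + 0.1008² = 0.003844 + 0.000061 + 0.375034 + 0.047132 + 0.010161 = 0.436232
O = 0.110882 / √(0.238702 × 0.436232) = 0.110882 / 0.3226910 = 0.3436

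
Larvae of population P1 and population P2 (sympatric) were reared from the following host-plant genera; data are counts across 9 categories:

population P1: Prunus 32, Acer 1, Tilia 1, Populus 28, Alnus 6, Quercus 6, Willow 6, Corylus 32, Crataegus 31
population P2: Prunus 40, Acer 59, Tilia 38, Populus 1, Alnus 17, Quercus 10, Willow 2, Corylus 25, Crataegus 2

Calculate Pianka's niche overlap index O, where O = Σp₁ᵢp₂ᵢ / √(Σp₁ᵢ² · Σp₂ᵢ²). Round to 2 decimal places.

0.45

Proportions for population P1 (n=143): 32/143=0.2238, 1/143=0.0070, 1/143=0.0070, 28/143=0.1958, 6/143=0.0420, 6/143=0.0420, 6/143=0.0420, 32/143=0.2238, 31/143=0.2168
Proportions for population P2 (n=194): 40/194=0.2062, 59/194=0.3041, 38/194=0.1959, 1/194=0.0052, 17/194=0.0876, 10/194=0.0515, 2/194=0.0103, 25/194=0.1289, 2/194=0.0103
Σ p₁ᵢp₂ᵢ = 0.046148 + 0.002129 + 0.001371 + 0.001018 + 0.003679 + 0.002163 + 0.000433 + 0.028848 + 0.002233 = 0.088022
Σp_1ᵢ² = 0.2238² + 0.0070² + 0.0070² + 0.1958² + 0.0420² + 0.0420² + 0.0420² + 0.2238² + 0.2168² = 0.050086 + 0.000049 + 0.000049 + 0.038338 + 0.001764 + 0.001764 + 0.001764 + 0.050086 + 0.047002 = 0.190902
Σp_2ᵢ² = 0.2062² + 0.3041² + 0.1959² + 0.0052² + 0.0876² + 0.0515² + 0.0103² + 0.1289² + 0.0103² = 0.042518 + 0.092477 + 0.038377 + 0.000027 + 0.007674 + 0.002652 + 0.000106 + 0.016615 + 0.000106 = 0.200552
O = 0.088022 / √(0.190902 × 0.200552) = 0.088022 / 0.1956675 = 0.4499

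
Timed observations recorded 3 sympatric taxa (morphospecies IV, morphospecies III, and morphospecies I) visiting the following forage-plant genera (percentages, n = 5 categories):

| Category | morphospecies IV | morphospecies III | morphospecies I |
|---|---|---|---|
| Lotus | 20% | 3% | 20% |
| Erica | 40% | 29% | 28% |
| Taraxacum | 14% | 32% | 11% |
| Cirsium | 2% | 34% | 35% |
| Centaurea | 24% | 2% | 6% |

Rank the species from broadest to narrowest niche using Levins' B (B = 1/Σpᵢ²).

Convert percentages to proportions (divide by 100).
Σp_IVᵢ² = 0.20² + 0.40² + 0.14² + 0.02² + 0.24² = 0.0400 + 0.1600 + 0.0196 + 0.0004 + 0.0576 = 0.2776
B_IV = 1 / 0.2776 = 3.6023
Σp_IIIᵢ² = 0.03² + 0.29² + 0.32² + 0.34² + 0.02² = 0.0009 + 0.0841 + 0.1024 + 0.1156 + 0.0004 = 0.3034
B_III = 1 / 0.3034 = 3.2960
Σp_Iᵢ² = 0.20² + 0.28² + 0.11² + 0.35² + 0.06² = 0.0400 + 0.0784 + 0.0121 + 0.1225 + 0.0036 = 0.2566
B_I = 1 / 0.2566 = 3.8971
Ranking by B (broadest → narrowest): morphospecies I (3.90) > morphospecies IV (3.60) > morphospecies III (3.30)

morphospecies I > morphospecies IV > morphospecies III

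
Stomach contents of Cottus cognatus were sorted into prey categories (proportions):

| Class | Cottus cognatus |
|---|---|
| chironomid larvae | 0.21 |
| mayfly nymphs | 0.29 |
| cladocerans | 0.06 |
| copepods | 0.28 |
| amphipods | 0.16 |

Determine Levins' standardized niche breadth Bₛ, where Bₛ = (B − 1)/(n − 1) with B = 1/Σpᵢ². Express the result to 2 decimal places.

Σpᵢ² = 0.21² + 0.29² + 0.06² + 0.28² + 0.16² = 0.0441 + 0.0841 + 0.0036 + 0.0784 + 0.0256 = 0.2358
B = 1 / 0.2358 = 4.2409
Bₛ = (B − 1)/(n − 1) = (4.2409 − 1)/(5 − 1) = 3.2409/4 = 0.8102

0.81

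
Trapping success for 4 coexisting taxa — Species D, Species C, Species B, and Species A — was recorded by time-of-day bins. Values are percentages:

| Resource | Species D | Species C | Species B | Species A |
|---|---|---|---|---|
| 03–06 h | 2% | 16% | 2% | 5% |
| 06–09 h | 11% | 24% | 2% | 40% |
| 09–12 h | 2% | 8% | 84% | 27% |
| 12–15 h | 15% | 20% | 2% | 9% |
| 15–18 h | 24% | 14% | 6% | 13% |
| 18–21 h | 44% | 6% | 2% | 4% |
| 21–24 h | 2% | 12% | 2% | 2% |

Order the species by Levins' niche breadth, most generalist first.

Species C > Species A > Species D > Species B

Convert percentages to proportions (divide by 100).
Σp_Dᵢ² = 0.02² + 0.11² + 0.02² + 0.15² + 0.24² + 0.44² + 0.02² = 0.0004 + 0.0121 + 0.0004 + 0.0225 + 0.0576 + 0.1936 + 0.0004 = 0.2870
B_D = 1 / 0.2870 = 3.4843
Σp_Cᵢ² = 0.16² + 0.24² + 0.08² + 0.20² + 0.14² + 0.06² + 0.12² = 0.0256 + 0.0576 + 0.0064 + 0.0400 + 0.0196 + 0.0036 + 0.0144 = 0.1672
B_C = 1 / 0.1672 = 5.9809
Σp_Bᵢ² = 0.02² + 0.02² + 0.84² + 0.02² + 0.06² + 0.02² + 0.02² = 0.0004 + 0.0004 + 0.7056 + 0.0004 + 0.0036 + 0.0004 + 0.0004 = 0.7112
B_B = 1 / 0.7112 = 1.4061
Σp_Aᵢ² = 0.05² + 0.40² + 0.27² + 0.09² + 0.13² + 0.04² + 0.02² = 0.0025 + 0.1600 + 0.0729 + 0.0081 + 0.0169 + 0.0016 + 0.0004 = 0.2624
B_A = 1 / 0.2624 = 3.8110
Ranking by B (broadest → narrowest): Species C (5.98) > Species A (3.81) > Species D (3.48) > Species B (1.41)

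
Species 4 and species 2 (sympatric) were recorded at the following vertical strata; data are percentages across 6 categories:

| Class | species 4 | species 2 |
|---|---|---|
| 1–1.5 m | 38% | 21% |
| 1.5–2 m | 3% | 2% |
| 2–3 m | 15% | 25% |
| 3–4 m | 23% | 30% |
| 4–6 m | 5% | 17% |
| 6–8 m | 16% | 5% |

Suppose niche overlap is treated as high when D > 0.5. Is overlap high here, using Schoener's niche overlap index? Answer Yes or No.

Convert percentages to proportions (divide by 100).
Σ|p₁ᵢ − p₂ᵢ| = 0.17 + 0.01 + 0.10 + 0.07 + 0.12 + 0.11 = 0.58
D = 1 − ½ × 0.58 = 1 − 0.290 = 0.7100
D = 0.7100 > 0.5 → Yes.

Yes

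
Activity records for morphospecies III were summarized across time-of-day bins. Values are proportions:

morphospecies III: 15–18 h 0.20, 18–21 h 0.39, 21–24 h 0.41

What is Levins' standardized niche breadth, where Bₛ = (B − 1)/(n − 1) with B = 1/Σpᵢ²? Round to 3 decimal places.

Σpᵢ² = 0.20² + 0.39² + 0.41² = 0.0400 + 0.1521 + 0.1681 = 0.3602
B = 1 / 0.3602 = 2.77624
Bₛ = (B − 1)/(n − 1) = (2.77624 − 1)/(3 − 1) = 1.77624/2 = 0.88812

0.888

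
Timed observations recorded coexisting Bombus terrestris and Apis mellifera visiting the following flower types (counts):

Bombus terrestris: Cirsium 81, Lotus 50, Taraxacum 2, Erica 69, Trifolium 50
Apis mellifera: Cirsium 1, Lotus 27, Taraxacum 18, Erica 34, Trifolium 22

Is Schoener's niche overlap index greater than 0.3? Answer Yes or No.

Yes

Proportions for Bombus terrestris (n=252): 81/252=0.3214, 50/252=0.1984, 2/252=0.0079, 69/252=0.2738, 50/252=0.1984
Proportions for Apis mellifera (n=102): 1/102=0.0098, 27/102=0.2647, 18/102=0.1765, 34/102=0.3333, 22/102=0.2157
Σ|p₁ᵢ − p₂ᵢ| = 0.3116 + 0.0663 + 0.1686 + 0.0595 + 0.0173 = 0.6233
D = 1 − ½ × 0.6233 = 1 − 0.31165 = 0.68835
D = 0.68835 > 0.3 → Yes.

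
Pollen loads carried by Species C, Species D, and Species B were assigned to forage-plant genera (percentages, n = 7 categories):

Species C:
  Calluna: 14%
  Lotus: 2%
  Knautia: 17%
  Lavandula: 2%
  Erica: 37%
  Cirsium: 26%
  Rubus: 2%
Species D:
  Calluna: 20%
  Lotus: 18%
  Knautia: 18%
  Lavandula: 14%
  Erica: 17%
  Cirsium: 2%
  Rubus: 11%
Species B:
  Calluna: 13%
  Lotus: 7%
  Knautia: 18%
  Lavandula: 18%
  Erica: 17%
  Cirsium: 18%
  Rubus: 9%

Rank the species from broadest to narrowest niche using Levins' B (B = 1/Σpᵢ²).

Species B > Species D > Species C

Convert percentages to proportions (divide by 100).
Σp_Cᵢ² = 0.14² + 0.02² + 0.17² + 0.02² + 0.37² + 0.26² + 0.02² = 0.0196 + 0.0004 + 0.0289 + 0.0004 + 0.1369 + 0.0676 + 0.0004 = 0.2542
B_C = 1 / 0.2542 = 3.9339
Σp_Dᵢ² = 0.20² + 0.18² + 0.18² + 0.14² + 0.17² + 0.02² + 0.11² = 0.0400 + 0.0324 + 0.0324 + 0.0196 + 0.0289 + 0.0004 + 0.0121 = 0.1658
B_D = 1 / 0.1658 = 6.0314
Σp_Bᵢ² = 0.13² + 0.07² + 0.18² + 0.18² + 0.17² + 0.18² + 0.09² = 0.0169 + 0.0049 + 0.0324 + 0.0324 + 0.0289 + 0.0324 + 0.0081 = 0.1560
B_B = 1 / 0.1560 = 6.4103
Ranking by B (broadest → narrowest): Species B (6.41) > Species D (6.03) > Species C (3.93)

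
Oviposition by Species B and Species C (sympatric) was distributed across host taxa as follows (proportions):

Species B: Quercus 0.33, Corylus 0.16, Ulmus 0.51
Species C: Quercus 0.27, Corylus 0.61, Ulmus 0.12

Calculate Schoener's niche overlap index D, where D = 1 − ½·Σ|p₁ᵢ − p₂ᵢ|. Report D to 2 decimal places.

Σ|p₁ᵢ − p₂ᵢ| = 0.06 + 0.45 + 0.39 = 0.90
D = 1 − ½ × 0.90 = 1 − 0.450 = 0.5500

0.55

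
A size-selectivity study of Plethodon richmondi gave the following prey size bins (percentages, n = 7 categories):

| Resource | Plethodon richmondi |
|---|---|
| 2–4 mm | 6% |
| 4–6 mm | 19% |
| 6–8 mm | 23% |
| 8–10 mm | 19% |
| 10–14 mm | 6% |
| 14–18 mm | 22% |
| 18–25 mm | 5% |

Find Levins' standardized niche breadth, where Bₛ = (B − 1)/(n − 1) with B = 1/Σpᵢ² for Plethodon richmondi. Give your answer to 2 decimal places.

Convert percentages to proportions (divide by 100).
Σpᵢ² = 0.06² + 0.19² + 0.23² + 0.19² + 0.06² + 0.22² + 0.05² = 0.0036 + 0.0361 + 0.0529 + 0.0361 + 0.0036 + 0.0484 + 0.0025 = 0.1832
B = 1 / 0.1832 = 5.4585
Bₛ = (B − 1)/(n − 1) = (5.4585 − 1)/(7 − 1) = 4.4585/6 = 0.7431

0.74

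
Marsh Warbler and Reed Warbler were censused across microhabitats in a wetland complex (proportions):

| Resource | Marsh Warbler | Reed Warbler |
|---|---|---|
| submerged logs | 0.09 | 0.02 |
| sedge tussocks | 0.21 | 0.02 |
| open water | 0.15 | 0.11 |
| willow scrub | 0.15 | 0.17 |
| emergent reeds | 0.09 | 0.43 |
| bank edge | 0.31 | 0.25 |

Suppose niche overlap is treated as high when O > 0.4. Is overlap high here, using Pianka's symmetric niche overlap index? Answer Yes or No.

Yes

Σ p₁ᵢp₂ᵢ = 0.0018 + 0.0042 + 0.0165 + 0.0255 + 0.0387 + 0.0775 = 0.1642
Σp_1ᵢ² = 0.09² + 0.21² + 0.15² + 0.15² + 0.09² + 0.31² = 0.0081 + 0.0441 + 0.0225 + 0.0225 + 0.0081 + 0.0961 = 0.2014
Σp_2ᵢ² = 0.02² + 0.02² + 0.11² + 0.17² + 0.43² + 0.25² = 0.0004 + 0.0004 + 0.0121 + 0.0289 + 0.1849 + 0.0625 = 0.2892
O = 0.1642 / √(0.2014 × 0.2892) = 0.1642 / 0.24134 = 0.6804
O = 0.6804 > 0.4 → Yes.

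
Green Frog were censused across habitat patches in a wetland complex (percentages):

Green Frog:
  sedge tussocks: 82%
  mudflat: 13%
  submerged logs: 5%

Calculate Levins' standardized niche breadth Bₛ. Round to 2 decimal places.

0.22

Convert percentages to proportions (divide by 100).
Σpᵢ² = 0.82² + 0.13² + 0.05² = 0.6724 + 0.0169 + 0.0025 = 0.6918
B = 1 / 0.6918 = 1.4455
Bₛ = (B − 1)/(n − 1) = (1.4455 − 1)/(3 − 1) = 0.4455/2 = 0.2228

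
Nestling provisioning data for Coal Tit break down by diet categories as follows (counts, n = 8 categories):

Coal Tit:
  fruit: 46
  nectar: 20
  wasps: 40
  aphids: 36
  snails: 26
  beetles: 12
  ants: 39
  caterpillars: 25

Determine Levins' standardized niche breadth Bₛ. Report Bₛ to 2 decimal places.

Proportions for Coal Tit (n=244): 46/244=0.1885, 20/244=0.0820, 40/244=0.1639, 36/244=0.1475, 26/244=0.1066, 12/244=0.0492, 39/244=0.1598, 25/244=0.1025
Σpᵢ² = 0.1885² + 0.0820² + 0.1639² + 0.1475² + 0.1066² + 0.0492² + 0.1598² + 0.1025² = 0.035532 + 0.006724 + 0.026863 + 0.021756 + 0.011364 + 0.002421 + 0.025536 + 0.010506 = 0.140702
B = 1 / 0.140702 = 7.1072
Bₛ = (B − 1)/(n − 1) = (7.1072 − 1)/(8 − 1) = 6.1072/7 = 0.8725

0.87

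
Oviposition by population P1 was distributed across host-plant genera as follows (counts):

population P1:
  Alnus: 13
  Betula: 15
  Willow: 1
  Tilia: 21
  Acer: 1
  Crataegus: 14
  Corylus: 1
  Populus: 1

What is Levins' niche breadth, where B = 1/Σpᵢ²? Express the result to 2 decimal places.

4.34

Proportions for population P1 (n=67): 13/67=0.1940, 15/67=0.2239, 1/67=0.0149, 21/67=0.3134, 1/67=0.0149, 14/67=0.2090, 1/67=0.0149, 1/67=0.0149
Σpᵢ² = 0.1940² + 0.2239² + 0.0149² + 0.3134² + 0.0149² + 0.2090² + 0.0149² + 0.0149² = 0.037636 + 0.050131 + 0.000222 + 0.098220 + 0.000222 + 0.043681 + 0.000222 + 0.000222 = 0.230556
B = 1 / 0.230556 = 4.3373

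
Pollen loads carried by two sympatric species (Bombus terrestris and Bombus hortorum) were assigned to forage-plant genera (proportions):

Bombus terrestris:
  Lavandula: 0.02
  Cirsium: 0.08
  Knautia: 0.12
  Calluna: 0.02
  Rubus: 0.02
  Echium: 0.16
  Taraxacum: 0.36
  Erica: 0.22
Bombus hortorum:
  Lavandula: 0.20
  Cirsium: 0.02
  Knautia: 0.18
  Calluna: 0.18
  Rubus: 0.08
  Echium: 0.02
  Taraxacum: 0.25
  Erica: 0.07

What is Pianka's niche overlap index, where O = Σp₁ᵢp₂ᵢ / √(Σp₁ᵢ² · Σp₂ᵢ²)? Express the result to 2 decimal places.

0.70

Σ p₁ᵢp₂ᵢ = 0.0040 + 0.0016 + 0.0216 + 0.0036 + 0.0016 + 0.0032 + 0.0900 + 0.0154 = 0.1410
Σp_1ᵢ² = 0.02² + 0.08² + 0.12² + 0.02² + 0.02² + 0.16² + 0.36² + 0.22² = 0.0004 + 0.0064 + 0.0144 + 0.0004 + 0.0004 + 0.0256 + 0.1296 + 0.0484 = 0.2256
Σp_2ᵢ² = 0.20² + 0.02² + 0.18² + 0.18² + 0.08² + 0.02² + 0.25² + 0.07² = 0.0400 + 0.0004 + 0.0324 + 0.0324 + 0.0064 + 0.0004 + 0.0625 + 0.0049 = 0.1794
O = 0.1410 / √(0.2256 × 0.1794) = 0.1410 / 0.20118 = 0.7009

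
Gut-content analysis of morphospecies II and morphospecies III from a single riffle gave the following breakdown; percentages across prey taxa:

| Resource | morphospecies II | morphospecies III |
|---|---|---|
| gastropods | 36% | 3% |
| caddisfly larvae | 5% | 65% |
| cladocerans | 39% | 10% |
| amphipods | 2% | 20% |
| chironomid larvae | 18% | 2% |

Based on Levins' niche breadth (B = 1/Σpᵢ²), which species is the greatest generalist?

morphospecies II

Convert percentages to proportions (divide by 100).
Σp_IIᵢ² = 0.36² + 0.05² + 0.39² + 0.02² + 0.18² = 0.1296 + 0.0025 + 0.1521 + 0.0004 + 0.0324 = 0.3170
B_II = 1 / 0.3170 = 3.1546
Σp_IIIᵢ² = 0.03² + 0.65² + 0.10² + 0.20² + 0.02² = 0.0009 + 0.4225 + 0.0100 + 0.0400 + 0.0004 = 0.4738
B_III = 1 / 0.4738 = 2.1106
Highest B → broadest niche (most generalist): morphospecies II (B = 3.15).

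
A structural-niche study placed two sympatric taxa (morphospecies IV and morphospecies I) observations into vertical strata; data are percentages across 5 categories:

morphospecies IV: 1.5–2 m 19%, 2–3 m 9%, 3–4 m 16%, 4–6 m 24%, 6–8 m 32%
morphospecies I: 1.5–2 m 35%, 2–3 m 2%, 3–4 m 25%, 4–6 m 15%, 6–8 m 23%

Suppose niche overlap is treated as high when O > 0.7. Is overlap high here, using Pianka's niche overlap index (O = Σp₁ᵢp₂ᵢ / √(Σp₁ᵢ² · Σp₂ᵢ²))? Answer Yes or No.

Convert percentages to proportions (divide by 100).
Σ p₁ᵢp₂ᵢ = 0.0665 + 0.0018 + 0.0400 + 0.0360 + 0.0736 = 0.2179
Σp_1ᵢ² = 0.19² + 0.09² + 0.16² + 0.24² + 0.32² = 0.0361 + 0.0081 + 0.0256 + 0.0576 + 0.1024 = 0.2298
Σp_2ᵢ² = 0.35² + 0.02² + 0.25² + 0.15² + 0.23² = 0.1225 + 0.0004 + 0.0625 + 0.0225 + 0.0529 = 0.2608
O = 0.2179 / √(0.2298 × 0.2608) = 0.2179 / 0.24481 = 0.8901
O = 0.8901 > 0.7 → Yes.

Yes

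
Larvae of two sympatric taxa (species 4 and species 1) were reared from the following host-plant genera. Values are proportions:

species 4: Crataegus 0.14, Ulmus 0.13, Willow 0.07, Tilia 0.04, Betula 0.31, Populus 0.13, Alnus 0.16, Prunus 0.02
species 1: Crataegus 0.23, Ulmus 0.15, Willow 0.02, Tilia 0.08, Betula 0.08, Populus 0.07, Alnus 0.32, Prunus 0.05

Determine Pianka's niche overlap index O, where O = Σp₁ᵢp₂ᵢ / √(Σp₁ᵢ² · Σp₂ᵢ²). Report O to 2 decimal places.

0.75

Σ p₁ᵢp₂ᵢ = 0.0322 + 0.0195 + 0.0014 + 0.0032 + 0.0248 + 0.0091 + 0.0512 + 0.0010 = 0.1424
Σp_1ᵢ² = 0.14² + 0.13² + 0.07² + 0.04² + 0.31² + 0.13² + 0.16² + 0.02² = 0.0196 + 0.0169 + 0.0049 + 0.0016 + 0.0961 + 0.0169 + 0.0256 + 0.0004 = 0.1820
Σp_2ᵢ² = 0.23² + 0.15² + 0.02² + 0.08² + 0.08² + 0.07² + 0.32² + 0.05² = 0.0529 + 0.0225 + 0.0004 + 0.0064 + 0.0064 + 0.0049 + 0.1024 + 0.0025 = 0.1984
O = 0.1424 / √(0.1820 × 0.1984) = 0.1424 / 0.19002 = 0.7494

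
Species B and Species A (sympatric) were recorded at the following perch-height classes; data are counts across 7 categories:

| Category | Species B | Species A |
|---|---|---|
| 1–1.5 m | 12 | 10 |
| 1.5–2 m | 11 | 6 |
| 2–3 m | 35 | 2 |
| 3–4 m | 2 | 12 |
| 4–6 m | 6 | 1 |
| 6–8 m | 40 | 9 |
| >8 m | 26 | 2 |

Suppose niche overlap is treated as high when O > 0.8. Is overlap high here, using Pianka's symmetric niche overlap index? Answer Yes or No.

Proportions for Species B (n=132): 12/132=0.0909, 11/132=0.0833, 35/132=0.2652, 2/132=0.0152, 6/132=0.0455, 40/132=0.3030, 26/132=0.1970
Proportions for Species A (n=42): 10/42=0.2381, 6/42=0.1429, 2/42=0.0476, 12/42=0.2857, 1/42=0.0238, 9/42=0.2143, 2/42=0.0476
Σ p₁ᵢp₂ᵢ = 0.021643 + 0.011904 + 0.012624 + 0.004343 + 0.001083 + 0.064933 + 0.009377 = 0.125907
Σp_1ᵢ² = 0.0909² + 0.0833² + 0.2652² + 0.0152² + 0.0455² + 0.3030² + 0.1970² = 0.008263 + 0.006939 + 0.070331 + 0.000231 + 0.002070 + 0.091809 + 0.038809 = 0.218452
Σp_2ᵢ² = 0.2381² + 0.1429² + 0.0476² + 0.2857² + 0.0238² + 0.2143² + 0.0476² = 0.056692 + 0.020420 + 0.002266 + 0.081624 + 0.000566 + 0.045924 + 0.002266 = 0.209758
O = 0.125907 / √(0.218452 × 0.209758) = 0.125907 / 0.2140609 = 0.5882
O = 0.5882 < 0.8 → No.

No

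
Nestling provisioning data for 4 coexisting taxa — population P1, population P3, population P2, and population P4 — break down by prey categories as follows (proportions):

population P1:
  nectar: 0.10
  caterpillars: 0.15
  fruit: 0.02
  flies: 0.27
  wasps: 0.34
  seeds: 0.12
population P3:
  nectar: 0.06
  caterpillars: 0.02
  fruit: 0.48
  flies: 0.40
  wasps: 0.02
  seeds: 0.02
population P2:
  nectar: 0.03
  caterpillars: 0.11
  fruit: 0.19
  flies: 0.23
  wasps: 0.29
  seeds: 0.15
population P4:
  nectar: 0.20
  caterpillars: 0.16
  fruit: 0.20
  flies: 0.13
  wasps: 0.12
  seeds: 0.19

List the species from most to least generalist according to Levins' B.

Σp_P1ᵢ² = 0.10² + 0.15² + 0.02² + 0.27² + 0.34² + 0.12² = 0.0100 + 0.0225 + 0.0004 + 0.0729 + 0.1156 + 0.0144 = 0.2358
B_P1 = 1 / 0.2358 = 4.2409
Σp_P3ᵢ² = 0.06² + 0.02² + 0.48² + 0.40² + 0.02² + 0.02² = 0.0036 + 0.0004 + 0.2304 + 0.1600 + 0.0004 + 0.0004 = 0.3952
B_P3 = 1 / 0.3952 = 2.5304
Σp_P2ᵢ² = 0.03² + 0.11² + 0.19² + 0.23² + 0.29² + 0.15² = 0.0009 + 0.0121 + 0.0361 + 0.0529 + 0.0841 + 0.0225 = 0.2086
B_P2 = 1 / 0.2086 = 4.7939
Σp_P4ᵢ² = 0.20² + 0.16² + 0.20² + 0.13² + 0.12² + 0.19² = 0.0400 + 0.0256 + 0.0400 + 0.0169 + 0.0144 + 0.0361 = 0.1730
B_P4 = 1 / 0.1730 = 5.7803
Ranking by B (broadest → narrowest): population P4 (5.78) > population P2 (4.79) > population P1 (4.24) > population P3 (2.53)

population P4 > population P2 > population P1 > population P3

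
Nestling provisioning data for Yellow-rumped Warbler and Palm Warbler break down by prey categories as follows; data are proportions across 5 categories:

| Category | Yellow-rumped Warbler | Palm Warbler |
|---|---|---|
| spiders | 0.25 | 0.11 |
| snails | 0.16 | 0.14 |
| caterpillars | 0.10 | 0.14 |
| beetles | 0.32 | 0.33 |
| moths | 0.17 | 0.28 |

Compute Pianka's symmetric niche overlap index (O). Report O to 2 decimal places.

0.93

Σ p₁ᵢp₂ᵢ = 0.0275 + 0.0224 + 0.0140 + 0.1056 + 0.0476 = 0.2171
Σp_1ᵢ² = 0.25² + 0.16² + 0.10² + 0.32² + 0.17² = 0.0625 + 0.0256 + 0.0100 + 0.1024 + 0.0289 = 0.2294
Σp_2ᵢ² = 0.11² + 0.14² + 0.14² + 0.33² + 0.28² = 0.0121 + 0.0196 + 0.0196 + 0.1089 + 0.0784 = 0.2386
O = 0.2171 / √(0.2294 × 0.2386) = 0.2171 / 0.23395 = 0.9280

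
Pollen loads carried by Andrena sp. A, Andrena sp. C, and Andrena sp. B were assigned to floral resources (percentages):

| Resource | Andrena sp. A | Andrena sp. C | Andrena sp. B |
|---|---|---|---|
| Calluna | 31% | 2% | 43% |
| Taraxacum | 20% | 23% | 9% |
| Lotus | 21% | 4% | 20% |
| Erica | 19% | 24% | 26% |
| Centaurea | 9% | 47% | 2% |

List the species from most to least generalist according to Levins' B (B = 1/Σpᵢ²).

Andrena sp. A > Andrena sp. B > Andrena sp. C

Convert percentages to proportions (divide by 100).
Σp_Aᵢ² = 0.31² + 0.20² + 0.21² + 0.19² + 0.09² = 0.0961 + 0.0400 + 0.0441 + 0.0361 + 0.0081 = 0.2244
B_A = 1 / 0.2244 = 4.4563
Σp_Cᵢ² = 0.02² + 0.23² + 0.04² + 0.24² + 0.47² = 0.0004 + 0.0529 + 0.0016 + 0.0576 + 0.2209 = 0.3334
B_C = 1 / 0.3334 = 2.9994
Σp_Bᵢ² = 0.43² + 0.09² + 0.20² + 0.26² + 0.02² = 0.1849 + 0.0081 + 0.0400 + 0.0676 + 0.0004 = 0.3010
B_B = 1 / 0.3010 = 3.3223
Ranking by B (broadest → narrowest): Andrena sp. A (4.46) > Andrena sp. B (3.32) > Andrena sp. C (3.00)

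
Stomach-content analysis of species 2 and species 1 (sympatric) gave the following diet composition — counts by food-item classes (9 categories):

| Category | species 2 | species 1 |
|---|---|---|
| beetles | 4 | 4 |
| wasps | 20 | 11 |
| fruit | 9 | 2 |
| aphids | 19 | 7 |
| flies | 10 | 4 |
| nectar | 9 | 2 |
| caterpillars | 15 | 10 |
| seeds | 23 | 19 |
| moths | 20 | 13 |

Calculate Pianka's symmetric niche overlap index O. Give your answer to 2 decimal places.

Proportions for species 2 (n=129): 4/129=0.0310, 20/129=0.1550, 9/129=0.0698, 19/129=0.1473, 10/129=0.0775, 9/129=0.0698, 15/129=0.1163, 23/129=0.1783, 20/129=0.1550
Proportions for species 1 (n=72): 4/72=0.0556, 11/72=0.1528, 2/72=0.0278, 7/72=0.0972, 4/72=0.0556, 2/72=0.0278, 10/72=0.1389, 19/72=0.2639, 13/72=0.1806
Σ p₁ᵢp₂ᵢ = 0.001724 + 0.023684 + 0.001940 + 0.014318 + 0.004309 + 0.001940 + 0.016154 + 0.047053 + 0.027993 = 0.139115
Σp_1ᵢ² = 0.0310² + 0.1550² + 0.0698² + 0.1473² + 0.0775² + 0.0698² + 0.1163² + 0.1783² + 0.1550² = 0.000961 + 0.024025 + 0.004872 + 0.021697 + 0.006006 + 0.004872 + 0.013526 + 0.031791 + 0.024025 = 0.131775
Σp_2ᵢ² = 0.0556² + 0.1528² + 0.0278² + 0.0972² + 0.0556² + 0.0278² + 0.1389² + 0.2639² + 0.1806² = 0.003091 + 0.023348 + 0.000773 + 0.009448 + 0.003091 + 0.000773 + 0.019293 + 0.069643 + 0.032616 = 0.162076
O = 0.139115 / √(0.131775 × 0.162076) = 0.139115 / 0.1461423 = 0.9519

0.95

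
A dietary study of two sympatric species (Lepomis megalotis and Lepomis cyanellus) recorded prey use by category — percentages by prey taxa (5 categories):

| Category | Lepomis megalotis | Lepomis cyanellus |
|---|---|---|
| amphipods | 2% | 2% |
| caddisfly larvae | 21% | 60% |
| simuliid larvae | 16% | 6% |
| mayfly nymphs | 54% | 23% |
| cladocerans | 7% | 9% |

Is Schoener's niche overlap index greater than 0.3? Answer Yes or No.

Convert percentages to proportions (divide by 100).
Σ|p₁ᵢ − p₂ᵢ| = 0.00 + 0.39 + 0.10 + 0.31 + 0.02 = 0.82
D = 1 − ½ × 0.82 = 1 − 0.410 = 0.5900
D = 0.5900 > 0.3 → Yes.

Yes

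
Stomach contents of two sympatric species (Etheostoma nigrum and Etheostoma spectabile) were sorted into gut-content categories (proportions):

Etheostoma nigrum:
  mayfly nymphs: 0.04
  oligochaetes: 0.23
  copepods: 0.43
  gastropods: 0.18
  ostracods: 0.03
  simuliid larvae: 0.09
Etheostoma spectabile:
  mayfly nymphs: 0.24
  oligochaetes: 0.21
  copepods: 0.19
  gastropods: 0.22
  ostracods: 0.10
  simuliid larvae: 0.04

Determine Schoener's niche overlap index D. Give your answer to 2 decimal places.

0.69

Σ|p₁ᵢ − p₂ᵢ| = 0.20 + 0.02 + 0.24 + 0.04 + 0.07 + 0.05 = 0.62
D = 1 − ½ × 0.62 = 1 − 0.310 = 0.6900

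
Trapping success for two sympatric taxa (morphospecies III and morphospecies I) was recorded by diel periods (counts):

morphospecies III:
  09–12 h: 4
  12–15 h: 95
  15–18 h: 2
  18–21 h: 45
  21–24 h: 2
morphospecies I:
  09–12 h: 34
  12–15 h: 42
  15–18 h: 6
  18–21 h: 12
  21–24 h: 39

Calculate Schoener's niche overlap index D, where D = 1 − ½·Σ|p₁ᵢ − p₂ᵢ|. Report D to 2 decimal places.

Proportions for morphospecies III (n=148): 4/148=0.0270, 95/148=0.6419, 2/148=0.0135, 45/148=0.3041, 2/148=0.0135
Proportions for morphospecies I (n=133): 34/133=0.2556, 42/133=0.3158, 6/133=0.0451, 12/133=0.0902, 39/133=0.2932
Σ|p₁ᵢ − p₂ᵢ| = 0.2286 + 0.3261 + 0.0316 + 0.2139 + 0.2797 = 1.0799
D = 1 − ½ × 1.0799 = 1 − 0.53995 = 0.46005

0.46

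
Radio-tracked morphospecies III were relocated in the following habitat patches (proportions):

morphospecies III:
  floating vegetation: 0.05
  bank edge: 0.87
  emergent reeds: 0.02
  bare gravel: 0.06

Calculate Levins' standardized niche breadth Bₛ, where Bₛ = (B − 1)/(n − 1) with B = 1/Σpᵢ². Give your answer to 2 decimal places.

0.10

Σpᵢ² = 0.05² + 0.87² + 0.02² + 0.06² = 0.0025 + 0.7569 + 0.0004 + 0.0036 = 0.7634
B = 1 / 0.7634 = 1.3099
Bₛ = (B − 1)/(n − 1) = (1.3099 − 1)/(4 − 1) = 0.3099/3 = 0.1033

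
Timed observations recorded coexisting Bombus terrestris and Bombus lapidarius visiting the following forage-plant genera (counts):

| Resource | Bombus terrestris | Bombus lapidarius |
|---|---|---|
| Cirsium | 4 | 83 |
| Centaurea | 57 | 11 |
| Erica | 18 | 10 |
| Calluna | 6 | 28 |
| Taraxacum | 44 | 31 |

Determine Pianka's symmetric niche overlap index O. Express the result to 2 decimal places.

0.38

Proportions for Bombus terrestris (n=129): 4/129=0.0310, 57/129=0.4419, 18/129=0.1395, 6/129=0.0465, 44/129=0.3411
Proportions for Bombus lapidarius (n=163): 83/163=0.5092, 11/163=0.0675, 10/163=0.0613, 28/163=0.1718, 31/163=0.1902
Σ p₁ᵢp₂ᵢ = 0.015785 + 0.029828 + 0.008551 + 0.007989 + 0.064877 = 0.127030
Σp_1ᵢ² = 0.0310² + 0.4419² + 0.1395² + 0.0465² + 0.3411² = 0.000961 + 0.195276 + 0.019460 + 0.002162 + 0.116349 = 0.334208
Σp_2ᵢ² = 0.5092² + 0.0675² + 0.0613² + 0.1718² + 0.1902² = 0.259285 + 0.004556 + 0.003758 + 0.029515 + 0.036176 = 0.333290
O = 0.127030 / √(0.334208 × 0.333290) = 0.127030 / 0.3337487 = 0.3806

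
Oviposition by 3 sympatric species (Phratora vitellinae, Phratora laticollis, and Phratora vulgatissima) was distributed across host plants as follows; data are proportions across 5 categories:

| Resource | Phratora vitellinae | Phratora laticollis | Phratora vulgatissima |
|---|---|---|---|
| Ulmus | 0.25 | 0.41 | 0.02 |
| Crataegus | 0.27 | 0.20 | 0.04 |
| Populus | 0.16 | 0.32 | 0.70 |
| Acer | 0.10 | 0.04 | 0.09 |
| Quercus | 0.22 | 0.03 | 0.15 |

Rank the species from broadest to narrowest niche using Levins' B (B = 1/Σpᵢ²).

Σp_viteᵢ² = 0.25² + 0.27² + 0.16² + 0.10² + 0.22² = 0.0625 + 0.0729 + 0.0256 + 0.0100 + 0.0484 = 0.2194
B_vite = 1 / 0.2194 = 4.5579
Σp_latiᵢ² = 0.41² + 0.20² + 0.32² + 0.04² + 0.03² = 0.1681 + 0.0400 + 0.1024 + 0.0016 + 0.0009 = 0.3130
B_lati = 1 / 0.3130 = 3.1949
Σp_vulgᵢ² = 0.02² + 0.04² + 0.70² + 0.09² + 0.15² = 0.0004 + 0.0016 + 0.4900 + 0.0081 + 0.0225 = 0.5226
B_vulg = 1 / 0.5226 = 1.9135
Ranking by B (broadest → narrowest): Phratora vitellinae (4.56) > Phratora laticollis (3.19) > Phratora vulgatissima (1.91)

Phratora vitellinae > Phratora laticollis > Phratora vulgatissima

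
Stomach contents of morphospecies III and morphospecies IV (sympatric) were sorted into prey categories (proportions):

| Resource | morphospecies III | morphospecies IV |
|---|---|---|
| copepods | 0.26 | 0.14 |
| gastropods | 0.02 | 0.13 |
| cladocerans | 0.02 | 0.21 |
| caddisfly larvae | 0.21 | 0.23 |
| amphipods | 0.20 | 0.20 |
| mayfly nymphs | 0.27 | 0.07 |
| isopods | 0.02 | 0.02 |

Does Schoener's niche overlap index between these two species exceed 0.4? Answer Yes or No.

Yes

Σ|p₁ᵢ − p₂ᵢ| = 0.12 + 0.11 + 0.19 + 0.02 + 0.00 + 0.20 + 0.00 = 0.64
D = 1 − ½ × 0.64 = 1 − 0.320 = 0.6800
D = 0.6800 > 0.4 → Yes.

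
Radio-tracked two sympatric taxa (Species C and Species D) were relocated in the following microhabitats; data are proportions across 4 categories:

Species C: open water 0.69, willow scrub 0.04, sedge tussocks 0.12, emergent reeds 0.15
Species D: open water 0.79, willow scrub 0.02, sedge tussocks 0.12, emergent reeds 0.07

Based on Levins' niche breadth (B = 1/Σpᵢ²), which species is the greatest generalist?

Σp_Cᵢ² = 0.69² + 0.04² + 0.12² + 0.15² = 0.4761 + 0.0016 + 0.0144 + 0.0225 = 0.5146
B_C = 1 / 0.5146 = 1.9433
Σp_Dᵢ² = 0.79² + 0.02² + 0.12² + 0.07² = 0.6241 + 0.0004 + 0.0144 + 0.0049 = 0.6438
B_D = 1 / 0.6438 = 1.5533
Highest B → broadest niche (most generalist): Species C (B = 1.94).

Species C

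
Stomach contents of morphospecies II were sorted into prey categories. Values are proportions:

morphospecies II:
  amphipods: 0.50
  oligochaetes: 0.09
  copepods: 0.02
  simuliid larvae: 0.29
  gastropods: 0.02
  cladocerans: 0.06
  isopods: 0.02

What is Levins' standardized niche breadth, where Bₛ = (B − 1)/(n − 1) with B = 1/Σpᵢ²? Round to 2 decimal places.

0.31

Σpᵢ² = 0.50² + 0.09² + 0.02² + 0.29² + 0.02² + 0.06² + 0.02² = 0.2500 + 0.0081 + 0.0004 + 0.0841 + 0.0004 + 0.0036 + 0.0004 = 0.3470
B = 1 / 0.3470 = 2.8818
Bₛ = (B − 1)/(n − 1) = (2.8818 − 1)/(7 − 1) = 1.8818/6 = 0.3136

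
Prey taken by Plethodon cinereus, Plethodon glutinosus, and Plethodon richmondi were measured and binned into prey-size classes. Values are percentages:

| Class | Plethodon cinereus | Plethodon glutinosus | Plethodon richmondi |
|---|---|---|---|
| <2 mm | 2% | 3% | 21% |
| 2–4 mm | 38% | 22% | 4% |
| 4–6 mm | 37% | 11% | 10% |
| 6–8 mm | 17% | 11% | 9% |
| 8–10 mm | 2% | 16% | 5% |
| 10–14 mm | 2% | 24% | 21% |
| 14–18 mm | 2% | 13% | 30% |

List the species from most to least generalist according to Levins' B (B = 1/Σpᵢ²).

Convert percentages to proportions (divide by 100).
Σp_cineᵢ² = 0.02² + 0.38² + 0.37² + 0.17² + 0.02² + 0.02² + 0.02² = 0.0004 + 0.1444 + 0.1369 + 0.0289 + 0.0004 + 0.0004 + 0.0004 = 0.3118
B_cine = 1 / 0.3118 = 3.2072
Σp_glutᵢ² = 0.03² + 0.22² + 0.11² + 0.11² + 0.16² + 0.24² + 0.13² = 0.0009 + 0.0484 + 0.0121 + 0.0121 + 0.0256 + 0.0576 + 0.0169 = 0.1736
B_glut = 1 / 0.1736 = 5.7604
Σp_richᵢ² = 0.21² + 0.04² + 0.10² + 0.09² + 0.05² + 0.21² + 0.30² = 0.0441 + 0.0016 + 0.0100 + 0.0081 + 0.0025 + 0.0441 + 0.0900 = 0.2004
B_rich = 1 / 0.2004 = 4.9900
Ranking by B (broadest → narrowest): Plethodon glutinosus (5.76) > Plethodon richmondi (4.99) > Plethodon cinereus (3.21)

Plethodon glutinosus > Plethodon richmondi > Plethodon cinereus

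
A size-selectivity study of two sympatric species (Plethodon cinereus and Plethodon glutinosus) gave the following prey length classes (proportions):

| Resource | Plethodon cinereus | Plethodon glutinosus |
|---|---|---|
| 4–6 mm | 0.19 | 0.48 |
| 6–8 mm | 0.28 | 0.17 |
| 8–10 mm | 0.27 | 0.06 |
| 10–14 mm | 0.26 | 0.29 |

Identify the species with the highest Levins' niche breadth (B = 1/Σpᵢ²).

Σp_cineᵢ² = 0.19² + 0.28² + 0.27² + 0.26² = 0.0361 + 0.0784 + 0.0729 + 0.0676 = 0.2550
B_cine = 1 / 0.2550 = 3.9216
Σp_glutᵢ² = 0.48² + 0.17² + 0.06² + 0.29² = 0.2304 + 0.0289 + 0.0036 + 0.0841 = 0.3470
B_glut = 1 / 0.3470 = 2.8818
Highest B → broadest niche (most generalist): Plethodon cinereus (B = 3.92).

Plethodon cinereus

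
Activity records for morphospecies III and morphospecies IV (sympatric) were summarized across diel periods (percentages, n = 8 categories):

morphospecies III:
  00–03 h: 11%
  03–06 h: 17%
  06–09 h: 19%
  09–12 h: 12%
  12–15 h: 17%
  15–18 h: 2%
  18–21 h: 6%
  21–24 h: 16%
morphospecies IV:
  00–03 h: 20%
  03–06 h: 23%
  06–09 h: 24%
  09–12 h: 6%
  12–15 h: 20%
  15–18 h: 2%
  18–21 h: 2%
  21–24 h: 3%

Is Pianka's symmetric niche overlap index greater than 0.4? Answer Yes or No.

Convert percentages to proportions (divide by 100).
Σ p₁ᵢp₂ᵢ = 0.0220 + 0.0391 + 0.0456 + 0.0072 + 0.0340 + 0.0004 + 0.0012 + 0.0048 = 0.1543
Σp_1ᵢ² = 0.11² + 0.17² + 0.19² + 0.12² + 0.17² + 0.02² + 0.06² + 0.16² = 0.0121 + 0.0289 + 0.0361 + 0.0144 + 0.0289 + 0.0004 + 0.0036 + 0.0256 = 0.1500
Σp_2ᵢ² = 0.20² + 0.23² + 0.24² + 0.06² + 0.20² + 0.02² + 0.02² + 0.03² = 0.0400 + 0.0529 + 0.0576 + 0.0036 + 0.0400 + 0.0004 + 0.0004 + 0.0009 = 0.1958
O = 0.1543 / √(0.1500 × 0.1958) = 0.1543 / 0.17138 = 0.9003
O = 0.9003 > 0.4 → Yes.

Yes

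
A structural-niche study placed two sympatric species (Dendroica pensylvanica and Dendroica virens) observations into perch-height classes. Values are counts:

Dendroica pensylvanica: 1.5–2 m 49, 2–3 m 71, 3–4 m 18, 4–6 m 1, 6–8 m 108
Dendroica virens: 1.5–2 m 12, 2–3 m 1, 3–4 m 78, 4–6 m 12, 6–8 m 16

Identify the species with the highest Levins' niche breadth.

Proportions for Dendroica pensylvanica (n=247): 49/247=0.1984, 71/247=0.2874, 18/247=0.0729, 1/247=0.0040, 108/247=0.4372
Proportions for Dendroica virens (n=119): 12/119=0.1008, 1/119=0.0084, 78/119=0.6555, 12/119=0.1008, 16/119=0.1345
Σp_pensᵢ² = 0.1984² + 0.2874² + 0.0729² + 0.0040² + 0.4372² = 0.039363 + 0.082599 + 0.005314 + 0.000016 + 0.191144 = 0.318436
B_pens = 1 / 0.318436 = 3.1403
Σp_vireᵢ² = 0.1008² + 0.0084² + 0.6555² + 0.1008² + 0.1345² = 0.010161 + 0.000071 + 0.429680 + 0.010161 + 0.018090 = 0.468163
B_vire = 1 / 0.468163 = 2.1360
Highest B → broadest niche (most generalist): Dendroica pensylvanica (B = 3.14).

Dendroica pensylvanica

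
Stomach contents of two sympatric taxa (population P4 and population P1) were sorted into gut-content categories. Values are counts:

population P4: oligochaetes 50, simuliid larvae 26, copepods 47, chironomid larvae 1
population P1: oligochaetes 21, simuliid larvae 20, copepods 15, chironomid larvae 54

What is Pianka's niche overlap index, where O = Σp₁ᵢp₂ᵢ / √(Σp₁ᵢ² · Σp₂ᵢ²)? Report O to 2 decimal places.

Proportions for population P4 (n=124): 50/124=0.4032, 26/124=0.2097, 47/124=0.3790, 1/124=0.0081
Proportions for population P1 (n=110): 21/110=0.1909, 20/110=0.1818, 15/110=0.1364, 54/110=0.4909
Σ p₁ᵢp₂ᵢ = 0.076971 + 0.038123 + 0.051696 + 0.003976 = 0.170766
Σp_1ᵢ² = 0.4032² + 0.2097² + 0.3790² + 0.0081² = 0.162570 + 0.043974 + 0.143641 + 0.000066 = 0.350251
Σp_2ᵢ² = 0.1909² + 0.1818² + 0.1364² + 0.4909² = 0.036443 + 0.033051 + 0.018605 + 0.240983 = 0.329082
O = 0.170766 / √(0.350251 × 0.329082) = 0.170766 / 0.3395015 = 0.5030

0.50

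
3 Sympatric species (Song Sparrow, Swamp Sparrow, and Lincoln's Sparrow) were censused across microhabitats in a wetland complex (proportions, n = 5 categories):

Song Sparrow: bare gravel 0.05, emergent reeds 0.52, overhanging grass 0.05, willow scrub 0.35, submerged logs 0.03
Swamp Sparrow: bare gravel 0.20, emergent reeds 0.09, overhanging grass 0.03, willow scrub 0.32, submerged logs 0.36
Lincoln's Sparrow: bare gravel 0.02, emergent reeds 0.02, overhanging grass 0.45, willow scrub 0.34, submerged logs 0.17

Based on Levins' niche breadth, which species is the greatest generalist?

Swamp Sparrow

Σp_Songᵢ² = 0.05² + 0.52² + 0.05² + 0.35² + 0.03² = 0.0025 + 0.2704 + 0.0025 + 0.1225 + 0.0009 = 0.3988
B_Song = 1 / 0.3988 = 2.5075
Σp_Swamᵢ² = 0.20² + 0.09² + 0.03² + 0.32² + 0.36² = 0.0400 + 0.0081 + 0.0009 + 0.1024 + 0.1296 = 0.2810
B_Swam = 1 / 0.2810 = 3.5587
Σp_Lincᵢ² = 0.02² + 0.02² + 0.45² + 0.34² + 0.17² = 0.0004 + 0.0004 + 0.2025 + 0.1156 + 0.0289 = 0.3478
B_Linc = 1 / 0.3478 = 2.8752
Highest B → broadest niche (most generalist): Swamp Sparrow (B = 3.56).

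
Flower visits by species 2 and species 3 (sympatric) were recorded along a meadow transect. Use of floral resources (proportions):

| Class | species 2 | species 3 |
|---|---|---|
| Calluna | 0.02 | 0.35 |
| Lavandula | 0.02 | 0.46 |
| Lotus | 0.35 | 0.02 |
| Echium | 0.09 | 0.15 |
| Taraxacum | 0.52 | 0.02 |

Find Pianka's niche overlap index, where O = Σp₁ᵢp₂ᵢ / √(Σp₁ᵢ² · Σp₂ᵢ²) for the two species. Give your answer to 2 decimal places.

Σ p₁ᵢp₂ᵢ = 0.0070 + 0.0092 + 0.0070 + 0.0135 + 0.0104 = 0.0471
Σp_1ᵢ² = 0.02² + 0.02² + 0.35² + 0.09² + 0.52² = 0.0004 + 0.0004 + 0.1225 + 0.0081 + 0.2704 = 0.4018
Σp_2ᵢ² = 0.35² + 0.46² + 0.02² + 0.15² + 0.02² = 0.1225 + 0.2116 + 0.0004 + 0.0225 + 0.0004 = 0.3574
O = 0.0471 / √(0.4018 × 0.3574) = 0.0471 / 0.37895 = 0.1243

0.12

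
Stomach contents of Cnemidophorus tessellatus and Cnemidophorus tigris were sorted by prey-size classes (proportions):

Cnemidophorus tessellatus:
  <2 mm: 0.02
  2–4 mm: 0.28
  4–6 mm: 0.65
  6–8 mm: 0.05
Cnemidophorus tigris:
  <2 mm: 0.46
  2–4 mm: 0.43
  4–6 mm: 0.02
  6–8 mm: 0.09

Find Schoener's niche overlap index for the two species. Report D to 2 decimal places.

Σ|p₁ᵢ − p₂ᵢ| = 0.44 + 0.15 + 0.63 + 0.04 = 1.26
D = 1 − ½ × 1.26 = 1 − 0.630 = 0.3700

0.37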